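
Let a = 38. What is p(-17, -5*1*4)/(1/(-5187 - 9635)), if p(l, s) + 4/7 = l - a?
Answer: 5765758/7 ≈ 8.2368e+5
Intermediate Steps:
p(l, s) = -270/7 + l (p(l, s) = -4/7 + (l - 1*38) = -4/7 + (l - 38) = -4/7 + (-38 + l) = -270/7 + l)
p(-17, -5*1*4)/(1/(-5187 - 9635)) = (-270/7 - 17)/(1/(-5187 - 9635)) = -389/(7*(1/(-14822))) = -389/(7*(-1/14822)) = -389/7*(-14822) = 5765758/7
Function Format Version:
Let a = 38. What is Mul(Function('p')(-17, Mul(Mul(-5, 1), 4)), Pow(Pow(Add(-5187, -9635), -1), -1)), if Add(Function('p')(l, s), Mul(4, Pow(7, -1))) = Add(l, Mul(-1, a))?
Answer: Rational(5765758, 7) ≈ 8.2368e+5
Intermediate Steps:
Function('p')(l, s) = Add(Rational(-270, 7), l) (Function('p')(l, s) = Add(Rational(-4, 7), Add(l, Mul(-1, 38))) = Add(Rational(-4, 7), Add(l, -38)) = Add(Rational(-4, 7), Add(-38, l)) = Add(Rational(-270, 7), l))
Mul(Function('p')(-17, Mul(Mul(-5, 1), 4)), Pow(Pow(Add(-5187, -9635), -1), -1)) = Mul(Add(Rational(-270, 7), -17), Pow(Pow(Add(-5187, -9635), -1), -1)) = Mul(Rational(-389, 7), Pow(Pow(-14822, -1), -1)) = Mul(Rational(-389, 7), Pow(Rational(-1, 14822), -1)) = Mul(Rational(-389, 7), -14822) = Rational(5765758, 7)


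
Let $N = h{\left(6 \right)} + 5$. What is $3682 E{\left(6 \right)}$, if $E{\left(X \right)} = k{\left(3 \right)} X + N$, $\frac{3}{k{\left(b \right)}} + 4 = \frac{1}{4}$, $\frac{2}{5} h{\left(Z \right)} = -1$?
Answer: $- \frac{42343}{5} \approx -8468.6$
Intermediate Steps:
$h{\left(Z \right)} = - \frac{5}{2}$ ($h{\left(Z \right)} = \frac{5}{2} \left(-1\right) = - \frac{5}{2}$)
$k{\left(b \right)} = - \frac{4}{5}$ ($k{\left(b \right)} = \frac{3}{-4 + \frac{1}{4}} = \frac{3}{- \frac{15}{4}} = 3 \left(- \frac{4}{15}\right) = - \frac{4}{5}$)
$N = \frac{5}{2}$ ($N = - \frac{5}{2} + 5 = \frac{5}{2} \approx 2.5$)
$E{\left(X \right)} = \frac{5}{2} - \frac{4 X}{5}$ ($E{\left(X \right)} = - \frac{4 X}{5} + \frac{5}{2} = \frac{5}{2} - \frac{4 X}{5}$)
$3682 E{\left(6 \right)} = 3682 \left(\frac{5}{2} - \frac{24}{5}\right) = 3682 \left(- \frac{23}{10}\right) = - \frac{42343}{5}$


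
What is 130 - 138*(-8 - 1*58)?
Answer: 9238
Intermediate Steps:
130 - 138*(-8 - 1*58) = 130 - 138*(-8 - 58) = 130 - 138*(-66) = 130 + 9108 = 9238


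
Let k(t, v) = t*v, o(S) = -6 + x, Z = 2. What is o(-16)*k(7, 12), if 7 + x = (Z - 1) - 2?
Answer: -1176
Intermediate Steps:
x = -8 (x = -7 + ((2 - 1) - 2) = -7 + (1 - 2) = -7 - 1 = -8)
o(S) = -14 (o(S) = -6 - 8 = -14)
o(-16)*k(7, 12) = -98*12 = -14*84 = -1176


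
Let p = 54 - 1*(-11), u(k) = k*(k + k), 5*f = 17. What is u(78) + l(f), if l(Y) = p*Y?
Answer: 12389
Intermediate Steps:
f = 17/5 (f = (⅕)*17 = 17/5 ≈ 3.4000)
u(k) = 2*k² (u(k) = k*(2*k) = 2*k²)
p = 65 (p = 54 + 11 = 65)
l(Y) = 65*Y
u(78) + l(f) = 2*78² + 65*(17/5) = 2*6084 + 221 = 12168 + 221 = 12389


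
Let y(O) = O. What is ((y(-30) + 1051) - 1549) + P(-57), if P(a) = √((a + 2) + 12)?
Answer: -528 + I*√43 ≈ -528.0 + 6.5574*I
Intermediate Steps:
P(a) = √(14 + a) (P(a) = √((2 + a) + 12) = √(14 + a))
((y(-30) + 1051) - 1549) + P(-57) = ((-30 + 1051) - 1549) + √(14 - 57) = (1021 - 1549) + √(-43) = -528 + I*√43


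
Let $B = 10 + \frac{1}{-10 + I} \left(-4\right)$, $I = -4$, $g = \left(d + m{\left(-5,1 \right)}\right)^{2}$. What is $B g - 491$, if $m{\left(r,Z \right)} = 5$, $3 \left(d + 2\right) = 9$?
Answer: $- \frac{845}{7} \approx -120.71$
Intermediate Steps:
$d = 1$ ($d = -2 + \frac{1}{3} \cdot 9 = -2 + 3 = 1$)
$g = 36$ ($g = \left(1 + 5\right)^{2} = 6^{2} = 36$)
$B = \frac{72}{7}$ ($B = 10 + \frac{1}{-10 - 4} \left(-4\right) = 10 + \frac{1}{-14} \left(-4\right) = 10 - - \frac{2}{7} = 10 + \frac{2}{7} = \frac{72}{7} \approx 10.286$)
$B g - 491 = \frac{72}{7} \cdot 36 - 491 = \frac{2592}{7} - 491 = - \frac{845}{7}$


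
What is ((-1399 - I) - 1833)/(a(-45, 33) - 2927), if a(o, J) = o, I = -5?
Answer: 3227/2972 ≈ 1.0858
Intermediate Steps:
((-1399 - I) - 1833)/(a(-45, 33) - 2927) = ((-1399 - 1*(-5)) - 1833)/(-45 - 2927) = ((-1399 + 5) - 1833)/(-2972) = (-1394 - 1833)*(-1/2972) = -3227*(-1/2972) = 3227/2972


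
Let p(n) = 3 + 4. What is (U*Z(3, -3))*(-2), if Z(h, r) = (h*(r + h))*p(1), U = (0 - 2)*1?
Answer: 0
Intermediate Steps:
U = -2 (U = -2*1 = -2)
p(n) = 7
Z(h, r) = 7*h*(h + r) (Z(h, r) = (h*(r + h))*7 = (h*(h + r))*7 = 7*h*(h + r))
(U*Z(3, -3))*(-2) = -14*3*(3 - 3)*(-2) = -14*3*0*(-2) = -2*0*(-2) = 0*(-2) = 0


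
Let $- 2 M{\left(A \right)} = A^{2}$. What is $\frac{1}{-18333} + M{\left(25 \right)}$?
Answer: $- \frac{11458127}{36666} \approx -312.5$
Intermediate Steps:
$M{\left(A \right)} = - \frac{A^{2}}{2}$
$\frac{1}{-18333} + M{\left(25 \right)} = \frac{1}{-18333} - \frac{25^{2}}{2} = - \frac{1}{18333} - \frac{625}{2} = - \frac{11458127}{36666}$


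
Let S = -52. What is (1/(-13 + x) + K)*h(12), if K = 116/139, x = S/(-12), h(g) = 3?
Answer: 7797/3614 ≈ 2.1574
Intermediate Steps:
x = 13/3 (x = -52/(-12) = -52*(-1/12) = 13/3 ≈ 4.3333)
K = 116/139 (K = 116*(1/139) = 116/139 ≈ 0.83453)
(1/(-13 + x) + K)*h(12) = (1/(-13 + 13/3) + 116/139)*3 = (1/(-26/3) + 116/139)*3 = (-3/26 + 116/139)*3 = (2599/3614)*3 = 7797/3614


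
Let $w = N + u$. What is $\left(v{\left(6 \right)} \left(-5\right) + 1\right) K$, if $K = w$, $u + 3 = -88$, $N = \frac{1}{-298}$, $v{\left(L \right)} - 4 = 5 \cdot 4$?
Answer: $\frac{3227161}{298} \approx 10829.0$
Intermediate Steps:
$v{\left(L \right)} = 24$ ($v{\left(L \right)} = 4 + 5 \cdot 4 = 4 + 20 = 24$)
$N = - \frac{1}{298} \approx -0.0033557$
$u = -91$ ($u = -3 - 88 = -91$)
$w = - \frac{27119}{298}$ ($w = - \frac{1}{298} - 91 = - \frac{27119}{298} \approx -91.003$)
$K = - \frac{27119}{298} \approx -91.003$
$\left(v{\left(6 \right)} \left(-5\right) + 1\right) K = \left(24 \left(-5\right) + 1\right) \left(- \frac{27119}{298}\right) = \left(-120 + 1\right) \left(- \frac{27119}{298}\right) = \left(-119\right) \left(- \frac{27119}{298}\right) = \frac{3227161}{298}$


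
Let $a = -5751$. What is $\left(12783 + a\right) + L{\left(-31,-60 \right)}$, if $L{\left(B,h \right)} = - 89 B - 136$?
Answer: $9655$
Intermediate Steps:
$L{\left(B,h \right)} = -136 - 89 B$
$\left(12783 + a\right) + L{\left(-31,-60 \right)} = \left(12783 - 5751\right) - -2623 = 7032 + \left(-136 + 2759\right) = 7032 + 2623 = 9655$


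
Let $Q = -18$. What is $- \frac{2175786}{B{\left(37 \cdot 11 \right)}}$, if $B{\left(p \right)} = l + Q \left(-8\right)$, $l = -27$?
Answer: $- \frac{241754}{13} \approx -18596.0$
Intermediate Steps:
$B{\left(p \right)} = 117$ ($B{\left(p \right)} = -27 - -144 = -27 + 144 = 117$)
$- \frac{2175786}{B{\left(37 \cdot 11 \right)}} = - \frac{2175786}{117} = \left(-2175786\right) \frac{1}{117} = - \frac{241754}{13}$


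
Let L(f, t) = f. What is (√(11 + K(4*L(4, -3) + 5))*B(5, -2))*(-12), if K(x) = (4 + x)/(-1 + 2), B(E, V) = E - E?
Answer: 0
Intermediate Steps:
B(E, V) = 0
K(x) = 4 + x (K(x) = (4 + x)/1 = (4 + x)*1 = 4 + x)
(√(11 + K(4*L(4, -3) + 5))*B(5, -2))*(-12) = (√(11 + (4 + (4*4 + 5)))*0)*(-12) = (√(11 + (4 + (16 + 5)))*0)*(-12) = (√(11 + (4 + 21))*0)*(-12) = (√(11 + 25)*0)*(-12) = (√36*0)*(-12) = (6*0)*(-12) = 0*(-12) = 0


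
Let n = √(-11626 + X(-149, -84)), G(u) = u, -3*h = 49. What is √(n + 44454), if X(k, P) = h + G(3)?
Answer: √(400086 + 3*I*√104754)/3 ≈ 210.84 + 0.25585*I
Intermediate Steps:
h = -49/3 (h = -⅓*49 = -49/3 ≈ -16.333)
X(k, P) = -40/3 (X(k, P) = -49/3 + 3 = -40/3)
n = I*√104754/3 (n = √(-11626 - 40/3) = √(-34918/3) = I*√104754/3 ≈ 107.89*I)
√(n + 44454) = √(I*√104754/3 + 44454) = √(44454 + I*√104754/3)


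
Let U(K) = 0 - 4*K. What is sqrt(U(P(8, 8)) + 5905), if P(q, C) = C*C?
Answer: sqrt(5649) ≈ 75.160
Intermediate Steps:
P(q, C) = C**2
U(K) = -4*K
sqrt(U(P(8, 8)) + 5905) = sqrt(-4*8**2 + 5905) = sqrt(-4*64 + 5905) = sqrt(-256 + 5905) = sqrt(5649)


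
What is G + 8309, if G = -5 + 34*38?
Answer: 9596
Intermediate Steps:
G = 1287 (G = -5 + 1292 = 1287)
G + 8309 = 1287 + 8309 = 9596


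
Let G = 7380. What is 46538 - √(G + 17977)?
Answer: 46538 - √25357 ≈ 46379.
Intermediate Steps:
46538 - √(G + 17977) = 46538 - √(7380 + 17977) = 46538 - √25357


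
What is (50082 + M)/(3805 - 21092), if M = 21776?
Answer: -71858/17287 ≈ -4.1568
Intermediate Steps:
(50082 + M)/(3805 - 21092) = (50082 + 21776)/(3805 - 21092) = 71858/(-17287) = 71858*(-1/17287) = -71858/17287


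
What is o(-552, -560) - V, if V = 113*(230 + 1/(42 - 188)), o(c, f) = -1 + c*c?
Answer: 40692211/146 ≈ 2.7871e+5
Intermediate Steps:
o(c, f) = -1 + c²
V = 3794427/146 (V = 113*(230 + 1/(-146)) = 113*(230 - 1/146) = 113*(33579/146) = 3794427/146 ≈ 25989.)
o(-552, -560) - V = (-1 + (-552)²) - 1*3794427/146 = (-1 + 304704) - 3794427/146 = 304703 - 3794427/146 = 40692211/146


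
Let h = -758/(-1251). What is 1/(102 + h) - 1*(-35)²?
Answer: -157239749/128360 ≈ -1225.0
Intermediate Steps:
h = 758/1251 (h = -758*(-1/1251) = 758/1251 ≈ 0.60592)
1/(102 + h) - 1*(-35)² = 1/(102 + 758/1251) - 1*(-35)² = 1/(128360/1251) - 1*1225 = 1251/128360 - 1225 = -157239749/128360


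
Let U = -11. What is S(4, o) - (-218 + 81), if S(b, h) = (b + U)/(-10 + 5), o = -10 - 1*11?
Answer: 692/5 ≈ 138.40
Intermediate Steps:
o = -21 (o = -10 - 11 = -21)
S(b, h) = 11/5 - b/5 (S(b, h) = (b - 11)/(-10 + 5) = (-11 + b)/(-5) = (-11 + b)*(-⅕) = 11/5 - b/5)
S(4, o) - (-218 + 81) = (11/5 - ⅕*4) - (-218 + 81) = (11/5 - ⅘) - 1*(-137) = 7/5 + 137 = 692/5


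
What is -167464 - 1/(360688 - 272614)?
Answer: -14749224337/88074 ≈ -1.6746e+5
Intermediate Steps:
-167464 - 1/(360688 - 272614) = -167464 - 1/88074 = -14749224337/88074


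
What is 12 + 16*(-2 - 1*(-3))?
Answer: 28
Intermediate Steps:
12 + 16*(-2 - 1*(-3)) = 12 + 16*(-2 + 3) = 12 + 16*1 = 12 + 16 = 28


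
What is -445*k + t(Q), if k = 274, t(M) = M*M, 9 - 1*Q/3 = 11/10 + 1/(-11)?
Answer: -1468399231/12100 ≈ -1.2136e+5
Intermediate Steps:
Q = 2637/110 (Q = 27 - 3*(11/10 + 1/(-11)) = 27 - 3*(11*(⅒) + 1*(-1/11)) = 27 - 3*(11/10 - 1/11) = 27 - 3*111/110 = 27 - 333/110 = 2637/110 ≈ 23.973)
t(M) = M²
-445*k + t(Q) = -445*274 + (2637/110)² = -121930 + 6953769/12100 = -1468399231/12100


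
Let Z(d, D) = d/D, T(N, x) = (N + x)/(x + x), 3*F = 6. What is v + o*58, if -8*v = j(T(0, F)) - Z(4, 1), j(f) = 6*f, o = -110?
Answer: -51039/8 ≈ -6379.9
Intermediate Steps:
F = 2 (F = (1/3)*6 = 2)
T(N, x) = (N + x)/(2*x) (T(N, x) = (N + x)/((2*x)) = (N + x)*(1/(2*x)) = (N + x)/(2*x))
v = 1/8 (v = -(6*((1/2)*(0 + 2)/2) - 4/1)/8 = -(6*((1/2)*(1/2)*2) - 4)/8 = -(6*(1/2) - 1*4)/8 = -(3 - 4)/8 = -1/8*(-1) = 1/8 ≈ 0.12500)
v + o*58 = 1/8 - 110*58 = 1/8 - 6380 = -51039/8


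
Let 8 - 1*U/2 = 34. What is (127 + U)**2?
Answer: 5625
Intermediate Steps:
U = -52 (U = 16 - 2*34 = 16 - 68 = -52)
(127 + U)**2 = (127 - 52)**2 = 75**2 = 5625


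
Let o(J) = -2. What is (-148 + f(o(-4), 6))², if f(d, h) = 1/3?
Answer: 196249/9 ≈ 21805.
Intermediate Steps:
f(d, h) = ⅓
(-148 + f(o(-4), 6))² = (-148 + ⅓)² = (-443/3)² = 196249/9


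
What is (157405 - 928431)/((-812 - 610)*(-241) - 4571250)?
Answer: 385513/2114274 ≈ 0.18234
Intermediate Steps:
(157405 - 928431)/((-812 - 610)*(-241) - 4571250) = -771026/(-1422*(-241) - 4571250) = -771026/(342702 - 4571250) = -771026/(-4228548) = -771026*(-1/4228548) = 385513/2114274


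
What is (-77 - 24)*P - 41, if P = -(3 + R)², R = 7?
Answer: 10059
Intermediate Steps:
P = -100 (P = -(3 + 7)² = -1*10² = -1*100 = -100)
(-77 - 24)*P - 41 = (-77 - 24)*(-100) - 41 = -101*(-100) - 41 = 10100 - 41 = 10059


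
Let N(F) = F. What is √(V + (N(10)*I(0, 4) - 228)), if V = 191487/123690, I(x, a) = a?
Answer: I*√329814730/1330 ≈ 13.655*I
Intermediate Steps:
V = 2059/1330 (V = 191487*(1/123690) = 2059/1330 ≈ 1.5481)
√(V + (N(10)*I(0, 4) - 228)) = √(2059/1330 + (10*4 - 228)) = √(2059/1330 + (40 - 228)) = √(2059/1330 - 188) = √(-247981/1330) = I*√329814730/1330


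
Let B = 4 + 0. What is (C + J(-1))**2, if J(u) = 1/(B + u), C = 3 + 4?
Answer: 484/9 ≈ 53.778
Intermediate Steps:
C = 7
B = 4
J(u) = 1/(4 + u)
(C + J(-1))**2 = (7 + 1/(4 - 1))**2 = (7 + 1/3)**2 = (22/3)**2 = 484/9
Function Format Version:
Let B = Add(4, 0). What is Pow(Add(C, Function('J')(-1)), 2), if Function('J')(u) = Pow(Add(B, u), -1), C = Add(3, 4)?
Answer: Rational(484, 9) ≈ 53.778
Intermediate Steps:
C = 7
B = 4
Function('J')(u) = Pow(Add(4, u), -1)
Pow(Add(C, Function('J')(-1)), 2) = Pow(Add(7, Pow(Add(4, -1), -1)), 2) = Pow(Add(7, Pow(3, -1)), 2) = Pow(Add(7, Rational(1, 3)), 2) = Pow(Rational(22, 3), 2) = Rational(484, 9)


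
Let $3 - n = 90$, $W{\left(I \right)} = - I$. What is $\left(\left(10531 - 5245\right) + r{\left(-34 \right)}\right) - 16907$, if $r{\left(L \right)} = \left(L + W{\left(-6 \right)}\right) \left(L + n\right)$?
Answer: $-8233$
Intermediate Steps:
$n = -87$ ($n = 3 - 90 = -87$)
$r{\left(L \right)} = \left(-87 + L\right) \left(6 + L\right)$ ($r{\left(L \right)} = \left(L - -6\right) \left(L - 87\right) = \left(L + 6\right) \left(-87 + L\right) = \left(6 + L\right) \left(-87 + L\right) = \left(-87 + L\right) \left(6 + L\right)$)
$\left(\left(10531 - 5245\right) + r{\left(-34 \right)}\right) - 16907 = \left(\left(10531 - 5245\right) - \left(-2232 - 1156\right)\right) - 16907 = \left(5286 + \left(-522 + 1156 + 2754\right)\right) - 16907 = \left(5286 + 3388\right) - 16907 = 8674 - 16907 = -8233$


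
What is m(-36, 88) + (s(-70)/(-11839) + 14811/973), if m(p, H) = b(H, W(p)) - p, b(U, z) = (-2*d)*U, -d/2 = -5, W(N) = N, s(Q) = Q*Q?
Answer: -19688774499/11519347 ≈ -1709.2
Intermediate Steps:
s(Q) = Q²
d = 10 (d = -2*(-5) = 10)
b(U, z) = -20*U (b(U, z) = (-2*10)*U = -20*U)
m(p, H) = -p - 20*H (m(p, H) = -20*H - p = -p - 20*H)
m(-36, 88) + (s(-70)/(-11839) + 14811/973) = (-1*(-36) - 20*88) + ((-70)²/(-11839) + 14811/973) = (36 - 1760) + (4900*(-1/11839) + 14811*(1/973)) = -1724 + (-4900/11839 + 14811/973) = -1724 + 170579729/11519347 = -19688774499/11519347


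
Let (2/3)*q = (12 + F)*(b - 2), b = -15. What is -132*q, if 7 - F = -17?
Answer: 121176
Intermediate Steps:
F = 24 (F = 7 - 1*(-17) = 7 + 17 = 24)
q = -918 (q = 3*((12 + 24)*(-15 - 2))/2 = 3*(36*(-17))/2 = (3/2)*(-612) = -918)
-132*q = -132*(-918) = 121176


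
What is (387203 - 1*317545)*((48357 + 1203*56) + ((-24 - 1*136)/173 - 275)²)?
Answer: 399987642497500/29929 ≈ 1.3365e+10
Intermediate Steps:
(387203 - 1*317545)*((48357 + 1203*56) + ((-24 - 1*136)/173 - 275)²) = (387203 - 317545)*((48357 + 67368) + ((-24 - 136)*(1/173) - 275)²) = 69658*(115725 + (-160*1/173 - 275)²) = 69658*(115725 + (-160/173 - 275)²) = 69658*(115725 + (-47735/173)²) = 69658*(115725 + 2278630225/29929) = 69658*(5742163750/29929) = 399987642497500/29929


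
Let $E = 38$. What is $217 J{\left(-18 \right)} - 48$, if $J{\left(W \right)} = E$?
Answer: $8198$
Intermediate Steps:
$J{\left(W \right)} = 38$
$217 J{\left(-18 \right)} - 48 = 217 \cdot 38 - 48 = 8246 - 48 = 8198$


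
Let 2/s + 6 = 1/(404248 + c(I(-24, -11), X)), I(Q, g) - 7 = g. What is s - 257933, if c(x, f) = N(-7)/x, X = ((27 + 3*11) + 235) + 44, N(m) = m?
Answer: -1251233310334/4850995 ≈ -2.5793e+5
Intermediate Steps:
I(Q, g) = 7 + g
X = 339 (X = ((27 + 33) + 235) + 44 = (60 + 235) + 44 = 295 + 44 = 339)
c(x, f) = -7/x
s = -1616999/4850995 (s = 2/(-6 + 1/(404248 - 7/(7 - 11))) = 2/(-6 + 1/(404248 - 7/(-4))) = 2/(-6 + 1/(404248 - 7*(-1/4))) = 2/(-6 + 1/(404248 + 7/4)) = 2/(-6 + 1/(1616999/4)) = 2/(-6 + 4/1616999) = 2/(-9701990/1616999) = 2*(-1616999/9701990) = -1616999/4850995 ≈ -0.33333)
s - 257933 = -1616999/4850995 - 257933 = -1251233310334/4850995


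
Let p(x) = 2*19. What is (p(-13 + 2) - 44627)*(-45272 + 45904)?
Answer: -28180248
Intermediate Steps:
p(x) = 38
(p(-13 + 2) - 44627)*(-45272 + 45904) = (38 - 44627)*(-45272 + 45904) = -44589*632 = -28180248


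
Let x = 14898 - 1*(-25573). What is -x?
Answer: -40471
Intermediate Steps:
x = 40471 (x = 14898 + 25573 = 40471)
-x = -1*40471 = -40471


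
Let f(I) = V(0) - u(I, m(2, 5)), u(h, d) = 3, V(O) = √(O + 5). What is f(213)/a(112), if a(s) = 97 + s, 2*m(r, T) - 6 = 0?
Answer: -3/209 + √5/209 ≈ -0.0036552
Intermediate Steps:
m(r, T) = 3 (m(r, T) = 3 + (½)*0 = 3 + 0 = 3)
V(O) = √(5 + O)
f(I) = -3 + √5 (f(I) = √(5 + 0) - 1*3 = √5 - 3 = -3 + √5)
f(213)/a(112) = (-3 + √5)/(97 + 112) = (-3 + √5)/209 = (-3 + √5)*(1/209) = -3/209 + √5/209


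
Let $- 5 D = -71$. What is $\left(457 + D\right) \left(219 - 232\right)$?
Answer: $- \frac{30628}{5} \approx -6125.6$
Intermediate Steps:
$D = \frac{71}{5}$ ($D = \left(- \frac{1}{5}\right) \left(-71\right) = \frac{71}{5} \approx 14.2$)
$\left(457 + D\right) \left(219 - 232\right) = \left(457 + \frac{71}{5}\right) \left(219 - 232\right) = \frac{2356}{5} \left(-13\right) = - \frac{30628}{5}$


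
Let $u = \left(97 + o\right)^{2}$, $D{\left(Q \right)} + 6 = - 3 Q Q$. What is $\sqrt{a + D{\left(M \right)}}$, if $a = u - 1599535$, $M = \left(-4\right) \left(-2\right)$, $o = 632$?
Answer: $2 i \sqrt{267073} \approx 1033.6 i$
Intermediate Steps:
$M = 8$
$D{\left(Q \right)} = -6 - 3 Q^{2}$ ($D{\left(Q \right)} = -6 + - 3 Q Q = -6 - 3 Q^{2}$)
$u = 531441$ ($u = \left(97 + 632\right)^{2} = 729^{2} = 531441$)
$a = -1068094$ ($a = 531441 - 1599535 = -1068094$)
$\sqrt{a + D{\left(M \right)}} = \sqrt{-1068094 - \left(6 + 3 \cdot 8^{2}\right)} = \sqrt{-1068094 - 198} = \sqrt{-1068292} = 2 i \sqrt{267073}$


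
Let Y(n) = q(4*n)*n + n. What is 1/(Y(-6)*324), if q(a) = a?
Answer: 1/44712 ≈ 2.2365e-5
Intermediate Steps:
Y(n) = n + 4*n**2 (Y(n) = (4*n)*n + n = 4*n**2 + n = n + 4*n**2)
1/(Y(-6)*324) = 1/(-6*(1 + 4*(-6))*324) = 1/(-6*(1 - 24)*324) = 1/(-6*(-23)*324) = 1/(138*324) = 1/44712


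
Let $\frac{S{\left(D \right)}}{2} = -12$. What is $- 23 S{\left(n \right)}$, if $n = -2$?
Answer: $552$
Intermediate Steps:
$S{\left(D \right)} = -24$ ($S{\left(D \right)} = 2 \left(-12\right) = -24$)
$- 23 S{\left(n \right)} = \left(-23\right) \left(-24\right) = 552$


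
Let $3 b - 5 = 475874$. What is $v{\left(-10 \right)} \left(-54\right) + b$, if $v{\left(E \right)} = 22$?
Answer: $\frac{472315}{3} \approx 1.5744 \cdot 10^{5}$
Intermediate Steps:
$b = \frac{475879}{3}$ ($b = \frac{5}{3} + \frac{1}{3} \cdot 475874 = \frac{5}{3} + \frac{475874}{3} = \frac{475879}{3} \approx 1.5863 \cdot 10^{5}$)
$v{\left(-10 \right)} \left(-54\right) + b = 22 \left(-54\right) + \frac{475879}{3} = -1188 + \frac{475879}{3} = \frac{472315}{3}$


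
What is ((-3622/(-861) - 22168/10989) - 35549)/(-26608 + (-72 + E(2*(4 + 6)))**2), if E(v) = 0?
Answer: 112109059637/67567932432 ≈ 1.6592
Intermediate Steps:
((-3622/(-861) - 22168/10989) - 35549)/(-26608 + (-72 + E(2*(4 + 6)))**2) = ((-3622/(-861) - 22168/10989) - 35549)/(-26608 + (-72 + 0)**2) = ((-3622*(-1/861) - 22168*1/10989) - 35549)/(-26608 + (-72)**2) = ((3622/861 - 22168/10989) - 35549)/(-26608 + 5184) = (6905170/3153843 - 35549)/(-21424) = -112109059637/3153843*(-1/21424) = 112109059637/67567932432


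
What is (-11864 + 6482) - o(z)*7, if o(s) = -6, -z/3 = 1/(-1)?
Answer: -5340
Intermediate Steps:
z = 3 (z = -3/(-1) = -3*(-1) = 3)
(-11864 + 6482) - o(z)*7 = (-11864 + 6482) - 1*(-6)*7 = -5382 + 6*7 = -5382 + 42 = -5340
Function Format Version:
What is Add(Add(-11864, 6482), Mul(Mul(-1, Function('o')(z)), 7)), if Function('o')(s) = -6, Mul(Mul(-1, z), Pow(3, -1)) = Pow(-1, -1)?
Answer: -5340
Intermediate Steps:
z = 3 (z = Mul(-3, Pow(-1, -1)) = Mul(-3, -1) = 3)
Add(Add(-11864, 6482), Mul(Mul(-1, Function('o')(z)), 7)) = Add(Add(-11864, 6482), Mul(Mul(-1, -6), 7)) = Add(-5382, Mul(6, 7)) = Add(-5382, 42) = -5340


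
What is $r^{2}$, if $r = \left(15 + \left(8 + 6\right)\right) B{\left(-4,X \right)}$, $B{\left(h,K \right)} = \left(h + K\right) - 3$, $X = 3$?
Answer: $13456$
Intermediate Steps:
$B{\left(h,K \right)} = -3 + K + h$ ($B{\left(h,K \right)} = \left(K + h\right) - 3 = -3 + K + h$)
$r = -116$ ($r = \left(15 + \left(8 + 6\right)\right) \left(-3 + 3 - 4\right) = \left(15 + 14\right) \left(-4\right) = 29 \left(-4\right) = -116$)
$r^{2} = \left(-116\right)^{2} = 13456$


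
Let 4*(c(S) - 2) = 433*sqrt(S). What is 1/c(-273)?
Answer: 32/51184561 - 1732*I*sqrt(273)/51184561 ≈ 6.2519e-7 - 0.0005591*I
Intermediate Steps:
c(S) = 2 + 433*sqrt(S)/4 (c(S) = 2 + (433*sqrt(S))/4 = 2 + 433*sqrt(S)/4)
1/c(-273) = 1/(2 + 433*sqrt(-273)/4) = 1/(2 + 433*(I*sqrt(273))/4) = 1/(2 + 433*I*sqrt(273)/4)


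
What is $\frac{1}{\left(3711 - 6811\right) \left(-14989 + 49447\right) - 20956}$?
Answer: $- \frac{1}{106840756} \approx -9.3597 \cdot 10^{-9}$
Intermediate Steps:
$\frac{1}{\left(3711 - 6811\right) \left(-14989 + 49447\right) - 20956} = \frac{1}{\left(-3100\right) 34458 - 20956} = \frac{1}{-106819800 - 20956} = \frac{1}{-106840756} = - \frac{1}{106840756}$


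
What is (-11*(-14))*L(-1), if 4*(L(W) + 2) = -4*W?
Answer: -154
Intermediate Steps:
L(W) = -2 - W (L(W) = -2 + (-4*W)/4 = -2 - W)
(-11*(-14))*L(-1) = (-11*(-14))*(-2 - 1*(-1)) = 154*(-2 + 1) = 154*(-1) = -154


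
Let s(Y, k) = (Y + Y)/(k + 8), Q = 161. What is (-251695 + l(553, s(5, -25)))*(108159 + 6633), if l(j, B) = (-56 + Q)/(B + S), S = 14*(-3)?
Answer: -5229606837570/181 ≈ -2.8893e+10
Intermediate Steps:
S = -42
s(Y, k) = 2*Y/(8 + k) (s(Y, k) = (2*Y)/(8 + k) = 2*Y/(8 + k))
l(j, B) = 105/(-42 + B) (l(j, B) = (-56 + 161)/(B - 42) = 105/(-42 + B))
(-251695 + l(553, s(5, -25)))*(108159 + 6633) = (-251695 + 105/(-42 + 2*5/(8 - 25)))*(108159 + 6633) = (-251695 + 105/(-42 + 2*5/(-17)))*114792 = (-251695 + 105/(-42 + 2*5*(-1/17)))*114792 = (-251695 + 105/(-42 - 10/17))*114792 = (-251695 + 105/(-724/17))*114792 = (-251695 + 105*(-17/724))*114792 = (-251695 - 1785/724)*114792 = -182228965/724*114792 = -5229606837570/181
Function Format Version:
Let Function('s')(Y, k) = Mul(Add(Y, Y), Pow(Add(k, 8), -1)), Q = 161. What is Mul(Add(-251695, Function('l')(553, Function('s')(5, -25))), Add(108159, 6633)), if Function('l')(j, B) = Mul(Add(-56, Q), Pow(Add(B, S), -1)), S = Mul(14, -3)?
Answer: Rational(-5229606837570, 181) ≈ -2.8893e+10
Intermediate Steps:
S = -42
Function('s')(Y, k) = Mul(2, Y, Pow(Add(8, k), -1)) (Function('s')(Y, k) = Mul(Mul(2, Y), Pow(Add(8, k), -1)) = Mul(2, Y, Pow(Add(8, k), -1)))
Function('l')(j, B) = Mul(105, Pow(Add(-42, B), -1)) (Function('l')(j, B) = Mul(Add(-56, 161), Pow(Add(B, -42), -1)) = Mul(105, Pow(Add(-42, B), -1)))
Mul(Add(-251695, Function('l')(553, Function('s')(5, -25))), Add(108159, 6633)) = Mul(Add(-251695, Mul(105, Pow(Add(-42, Mul(2, 5, Pow(Add(8, -25), -1))), -1))), Add(108159, 6633)) = Mul(Add(-251695, Mul(105, Pow(Add(-42, Mul(2, 5, Pow(-17, -1))), -1))), 114792) = Mul(Add(-251695, Mul(105, Pow(Add(-42, Mul(2, 5, Rational(-1, 17))), -1))), 114792) = Mul(Add(-251695, Mul(105, Pow(Add(-42, Rational(-10, 17)), -1))), 114792) = Mul(Add(-251695, Mul(105, Pow(Rational(-724, 17), -1))), 114792) = Mul(Add(-251695, Mul(105, Rational(-17, 724))), 114792) = Mul(Add(-251695, Rational(-1785, 724)), 114792) = Mul(Rational(-182228965, 724), 114792) = Rational(-5229606837570, 181)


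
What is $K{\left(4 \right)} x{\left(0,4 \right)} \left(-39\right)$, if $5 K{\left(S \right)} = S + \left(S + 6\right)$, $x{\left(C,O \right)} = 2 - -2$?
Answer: $- \frac{2184}{5} \approx -436.8$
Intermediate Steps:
$x{\left(C,O \right)} = 4$ ($x{\left(C,O \right)} = 2 + 2 = 4$)
$K{\left(S \right)} = \frac{6}{5} + \frac{2 S}{5}$ ($K{\left(S \right)} = \frac{S + \left(S + 6\right)}{5} = \frac{S + \left(6 + S\right)}{5} = \frac{6 + 2 S}{5} = \frac{6}{5} + \frac{2 S}{5}$)
$K{\left(4 \right)} x{\left(0,4 \right)} \left(-39\right) = \left(\frac{6}{5} + \frac{2}{5} \cdot 4\right) 4 \left(-39\right) = \left(\frac{6}{5} + \frac{8}{5}\right) 4 \left(-39\right) = \frac{14}{5} \cdot 4 \left(-39\right) = \frac{56}{5} \left(-39\right) = - \frac{2184}{5}$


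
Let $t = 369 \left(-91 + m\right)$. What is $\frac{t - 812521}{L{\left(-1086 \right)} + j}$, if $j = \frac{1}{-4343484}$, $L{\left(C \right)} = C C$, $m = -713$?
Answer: $- \frac{4817779422348}{5122687655663} \approx -0.94048$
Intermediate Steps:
$L{\left(C \right)} = C^{2}$
$t = -296676$ ($t = 369 \left(-91 - 713\right) = 369 \left(-804\right) = -296676$)
$j = - \frac{1}{4343484} \approx -2.3023 \cdot 10^{-7}$
$\frac{t - 812521}{L{\left(-1086 \right)} + j} = \frac{-296676 - 812521}{\left(-1086\right)^{2} - \frac{1}{4343484}} = - \frac{1109197}{1179396 - \frac{1}{4343484}} = - \frac{1109197}{\frac{5122687655663}{4343484}} = \left(-1109197\right) \frac{4343484}{5122687655663} = - \frac{4817779422348}{5122687655663}$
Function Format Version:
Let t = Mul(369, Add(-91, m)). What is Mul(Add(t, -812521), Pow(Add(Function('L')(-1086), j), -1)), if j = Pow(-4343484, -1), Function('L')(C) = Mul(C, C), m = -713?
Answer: Rational(-4817779422348, 5122687655663) ≈ -0.94048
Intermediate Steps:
Function('L')(C) = Pow(C, 2)
t = -296676 (t = Mul(369, Add(-91, -713)) = Mul(369, -804) = -296676)
j = Rational(-1, 4343484) ≈ -2.3023e-7
Mul(Add(t, -812521), Pow(Add(Function('L')(-1086), j), -1)) = Mul(Add(-296676, -812521), Pow(Add(Pow(-1086, 2), Rational(-1, 4343484)), -1)) = Mul(-1109197, Pow(Add(1179396, Rational(-1, 4343484)), -1)) = Mul(-1109197, Pow(Rational(5122687655663, 4343484), -1)) = Mul(-1109197, Rational(4343484, 5122687655663)) = Rational(-4817779422348, 5122687655663)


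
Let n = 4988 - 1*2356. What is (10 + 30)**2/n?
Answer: 200/329 ≈ 0.60790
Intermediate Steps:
n = 2632 (n = 4988 - 2356 = 2632)
(10 + 30)**2/n = (10 + 30)**2/2632 = 40**2*(1/2632) = 1600*(1/2632) = 200/329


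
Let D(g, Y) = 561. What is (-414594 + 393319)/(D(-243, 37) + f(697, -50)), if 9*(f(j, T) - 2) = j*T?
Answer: 191475/29783 ≈ 6.4290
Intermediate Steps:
f(j, T) = 2 + T*j/9 (f(j, T) = 2 + (j*T)/9 = 2 + (T*j)/9 = 2 + T*j/9)
(-414594 + 393319)/(D(-243, 37) + f(697, -50)) = (-414594 + 393319)/(561 + (2 + (1/9)*(-50)*697)) = -21275/(561 + (2 - 34850/9)) = -21275/(561 - 34832/9) = -21275/(-29783/9) = -21275*(-9/29783) = 191475/29783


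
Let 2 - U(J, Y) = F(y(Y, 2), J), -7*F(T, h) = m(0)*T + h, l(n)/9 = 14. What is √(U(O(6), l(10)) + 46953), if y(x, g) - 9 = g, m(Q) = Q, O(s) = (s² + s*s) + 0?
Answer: 11*√19019/7 ≈ 216.71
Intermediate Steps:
O(s) = 2*s² (O(s) = (s² + s²) + 0 = 2*s² + 0 = 2*s²)
l(n) = 126 (l(n) = 9*14 = 126)
y(x, g) = 9 + g
F(T, h) = -h/7 (F(T, h) = -(0*T + h)/7 = -(0 + h)/7 = -h/7)
U(J, Y) = 2 + J/7 (U(J, Y) = 2 - (-1)*J/7 = 2 + J/7)
√(U(O(6), l(10)) + 46953) = √((2 + (2*6²)/7) + 46953) = √((2 + (2*36)/7) + 46953) = √((2 + (⅐)*72) + 46953) = √((2 + 72/7) + 46953) = √(86/7 + 46953) = √(328757/7) = 11*√19019/7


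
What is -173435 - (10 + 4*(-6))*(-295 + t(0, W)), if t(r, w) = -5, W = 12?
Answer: -177635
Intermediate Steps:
-173435 - (10 + 4*(-6))*(-295 + t(0, W)) = -173435 - (10 + 4*(-6))*(-295 - 5) = -173435 - (10 - 24)*(-300) = -173435 - (-14)*(-300) = -173435 - 1*4200 = -173435 - 4200 = -177635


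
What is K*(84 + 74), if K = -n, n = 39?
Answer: -6162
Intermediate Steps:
K = -39 (K = -1*39 = -39)
K*(84 + 74) = -39*(84 + 74) = -39*158 = -6162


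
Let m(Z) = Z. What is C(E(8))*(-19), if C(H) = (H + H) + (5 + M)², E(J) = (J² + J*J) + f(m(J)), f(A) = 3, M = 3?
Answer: -6194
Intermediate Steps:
E(J) = 3 + 2*J² (E(J) = (J² + J*J) + 3 = (J² + J²) + 3 = 2*J² + 3 = 3 + 2*J²)
C(H) = 64 + 2*H (C(H) = (H + H) + (5 + 3)² = 2*H + 8² = 2*H + 64 = 64 + 2*H)
C(E(8))*(-19) = (64 + 2*(3 + 2*8²))*(-19) = (64 + 2*(3 + 2*64))*(-19) = (64 + 2*(3 + 128))*(-19) = (64 + 2*131)*(-19) = (64 + 262)*(-19) = 326*(-19) = -6194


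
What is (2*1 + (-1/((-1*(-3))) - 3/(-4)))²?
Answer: 841/144 ≈ 5.8403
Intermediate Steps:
(2*1 + (-1/((-1*(-3))) - 3/(-4)))² = (2 + (-1/3 - 3*(-¼)))² = (2 + (-1*⅓ + ¾))² = (2 + (-⅓ + ¾))² = (2 + 5/12)² = (29/12)² = 841/144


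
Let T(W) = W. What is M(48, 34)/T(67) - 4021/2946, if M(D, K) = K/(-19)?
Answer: -5218897/3750258 ≈ -1.3916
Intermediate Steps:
M(D, K) = -K/19 (M(D, K) = K*(-1/19) = -K/19)
M(48, 34)/T(67) - 4021/2946 = -1/19*34/67 - 4021/2946 = -34/19*1/67 - 4021*1/2946 = -34/1273 - 4021/2946 = -5218897/3750258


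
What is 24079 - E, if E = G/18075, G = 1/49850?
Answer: 21696112061249/901038750 ≈ 24079.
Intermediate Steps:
G = 1/49850 ≈ 2.0060e-5
E = 1/901038750 (E = (1/49850)/18075 = (1/49850)*(1/18075) = 1/901038750 ≈ 1.1098e-9)
24079 - E = 24079 - 1*1/901038750 = 24079 - 1/901038750 = 21696112061249/901038750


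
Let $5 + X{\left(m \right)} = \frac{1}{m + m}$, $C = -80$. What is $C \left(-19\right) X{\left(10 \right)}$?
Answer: $-7524$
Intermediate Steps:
$X{\left(m \right)} = -5 + \frac{1}{2 m}$ ($X{\left(m \right)} = -5 + \frac{1}{m + m} = -5 + \frac{1}{2 m}$)
$C \left(-19\right) X{\left(10 \right)} = \left(-80\right) \left(-19\right) \left(-5 + \frac{1}{2 \cdot 10}\right) = 1520 \left(-5 + \frac{1}{2} \cdot \frac{1}{10}\right) = 1520 \left(-5 + \frac{1}{20}\right) = 1520 \left(- \frac{99}{20}\right) = -7524$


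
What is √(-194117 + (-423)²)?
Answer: 2*I*√3797 ≈ 123.24*I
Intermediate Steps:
√(-194117 + (-423)²) = √(-194117 + 178929) = √(-15188) = 2*I*√3797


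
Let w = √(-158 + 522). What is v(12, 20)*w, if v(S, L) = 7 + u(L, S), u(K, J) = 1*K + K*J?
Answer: 534*√91 ≈ 5094.0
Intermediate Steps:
u(K, J) = K + J*K
v(S, L) = 7 + L*(1 + S)
w = 2*√91 (w = √364 = 2*√91 ≈ 19.079)
v(12, 20)*w = (7 + 20*(1 + 12))*(2*√91) = (7 + 20*13)*(2*√91) = (7 + 260)*(2*√91) = 267*(2*√91) = 534*√91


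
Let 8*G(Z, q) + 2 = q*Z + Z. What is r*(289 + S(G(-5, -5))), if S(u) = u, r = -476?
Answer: -138635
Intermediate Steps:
G(Z, q) = -¼ + Z/8 + Z*q/8 (G(Z, q) = -¼ + (q*Z + Z)/8 = -¼ + (Z*q + Z)/8 = -¼ + (Z + Z*q)/8 = -¼ + (Z/8 + Z*q/8) = -¼ + Z/8 + Z*q/8)
r*(289 + S(G(-5, -5))) = -476*(289 + (-¼ + (⅛)*(-5) + (⅛)*(-5)*(-5))) = -476*(289 + (-¼ - 5/8 + 25/8)) = -476*(289 + 9/4) = -476*1165/4 = -138635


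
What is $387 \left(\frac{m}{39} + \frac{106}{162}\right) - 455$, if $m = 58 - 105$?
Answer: $- \frac{78175}{117} \approx -668.16$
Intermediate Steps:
$m = -47$
$387 \left(\frac{m}{39} + \frac{106}{162}\right) - 455 = 387 \left(- \frac{47}{39} + \frac{106}{162}\right) - 455 = 387 \left(\left(-47\right) \frac{1}{39} + 106 \cdot \frac{1}{162}\right) - 455 = 387 \left(- \frac{47}{39} + \frac{53}{81}\right) - 455 = 387 \left(- \frac{580}{1053}\right) - 455 = - \frac{24940}{117} - 455 = - \frac{78175}{117}$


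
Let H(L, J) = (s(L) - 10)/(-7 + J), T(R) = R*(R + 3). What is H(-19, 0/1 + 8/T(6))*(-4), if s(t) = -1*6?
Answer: -1728/185 ≈ -9.3405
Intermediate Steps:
s(t) = -6
T(R) = R*(3 + R)
H(L, J) = -16/(-7 + J) (H(L, J) = (-6 - 10)/(-7 + J) = -16/(-7 + J))
H(-19, 0/1 + 8/T(6))*(-4) = -16/(-7 + (0/1 + 8/((6*(3 + 6)))))*(-4) = -16/(-7 + (0*1 + 8/((6*9))))*(-4) = -16/(-7 + (0 + 8/54))*(-4) = -16/(-7 + (0 + 8*(1/54)))*(-4) = -16/(-7 + (0 + 4/27))*(-4) = -16/(-7 + 4/27)*(-4) = -16/(-185/27)*(-4) = -16*(-27/185)*(-4) = (432/185)*(-4) = -1728/185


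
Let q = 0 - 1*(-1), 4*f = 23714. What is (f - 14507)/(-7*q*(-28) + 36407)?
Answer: -817/3486 ≈ -0.23437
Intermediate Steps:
f = 11857/2 (f = (¼)*23714 = 11857/2 ≈ 5928.5)
q = 1 (q = 0 + 1 = 1)
(f - 14507)/(-7*q*(-28) + 36407) = (11857/2 - 14507)/(-7*1*(-28) + 36407) = -17157/(2*(-7*(-28) + 36407)) = -17157/(2*(196 + 36407)) = -17157/2/36603 = -17157/2*1/36603 = -817/3486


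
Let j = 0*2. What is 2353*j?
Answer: 0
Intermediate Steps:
j = 0
2353*j = 2353*0 = 0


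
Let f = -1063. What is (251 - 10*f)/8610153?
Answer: 3627/2870051 ≈ 0.0012637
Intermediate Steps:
(251 - 10*f)/8610153 = (251 - 10*(-1063))/8610153 = (251 + 10630)*(1/8610153) = 10881*(1/8610153) = 3627/2870051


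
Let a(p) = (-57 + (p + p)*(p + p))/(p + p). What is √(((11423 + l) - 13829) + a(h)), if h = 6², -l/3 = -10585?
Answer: √4236510/12 ≈ 171.52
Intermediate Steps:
l = 31755 (l = -3*(-10585) = 31755)
h = 36
a(p) = (-57 + 4*p²)/(2*p) (a(p) = (-57 + (2*p)*(2*p))/((2*p)) = (-57 + 4*p²)*(1/(2*p)) = (-57 + 4*p²)/(2*p))
√(((11423 + l) - 13829) + a(h)) = √(((11423 + 31755) - 13829) + (2*36 - 57/2/36)) = √((43178 - 13829) + (72 - 57/2*1/36)) = √(29349 + (72 - 19/24)) = √(29349 + 1709/24) = √(706085/24) = √4236510/12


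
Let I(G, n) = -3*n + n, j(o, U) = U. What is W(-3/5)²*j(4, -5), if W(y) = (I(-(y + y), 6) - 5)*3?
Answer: -13005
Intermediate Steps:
I(G, n) = -2*n
W(y) = -51 (W(y) = (-2*6 - 5)*3 = (-12 - 5)*3 = -17*3 = -51)
W(-3/5)²*j(4, -5) = (-51)²*(-5) = 2601*(-5) = -13005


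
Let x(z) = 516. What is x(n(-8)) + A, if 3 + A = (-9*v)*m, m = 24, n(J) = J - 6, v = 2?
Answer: 81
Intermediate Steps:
n(J) = -6 + J
A = -435 (A = -3 - 9*2*24 = -3 - 18*24 = -3 - 432 = -435)
x(n(-8)) + A = 516 - 435 = 81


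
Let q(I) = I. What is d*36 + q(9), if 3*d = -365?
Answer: -4371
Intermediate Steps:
d = -365/3 (d = (⅓)*(-365) = -365/3 ≈ -121.67)
d*36 + q(9) = -365/3*36 + 9 = -4380 + 9 = -4371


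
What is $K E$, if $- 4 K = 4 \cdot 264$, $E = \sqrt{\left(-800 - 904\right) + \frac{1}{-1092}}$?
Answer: $- \frac{44 i \sqrt{507989937}}{91} \approx - 10898.0 i$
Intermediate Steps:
$E = \frac{i \sqrt{507989937}}{546}$ ($E = \sqrt{-1704 - \frac{1}{1092}} = \sqrt{- \frac{1860769}{1092}} = \frac{i \sqrt{507989937}}{546} \approx 41.28 i$)
$K = -264$ ($K = - \frac{4 \cdot 264}{4} = \left(- \frac{1}{4}\right) 1056 = -264$)
$K E = - 264 \frac{i \sqrt{507989937}}{546} = - \frac{44 i \sqrt{507989937}}{91}$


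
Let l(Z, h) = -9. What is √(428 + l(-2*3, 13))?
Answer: √419 ≈ 20.469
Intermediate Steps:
√(428 + l(-2*3, 13)) = √(428 - 9) = √419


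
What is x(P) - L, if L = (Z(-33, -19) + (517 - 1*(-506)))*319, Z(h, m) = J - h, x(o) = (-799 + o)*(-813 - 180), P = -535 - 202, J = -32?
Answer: 1198592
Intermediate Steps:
P = -737
x(o) = 793407 - 993*o (x(o) = (-799 + o)*(-993) = 793407 - 993*o)
Z(h, m) = -32 - h
L = 326656 (L = ((-32 - 1*(-33)) + (517 - 1*(-506)))*319 = ((-32 + 33) + (517 + 506))*319 = (1 + 1023)*319 = 1024*319 = 326656)
x(P) - L = (793407 - 993*(-737)) - 1*326656 = (793407 + 731841) - 326656 = 1525248 - 326656 = 1198592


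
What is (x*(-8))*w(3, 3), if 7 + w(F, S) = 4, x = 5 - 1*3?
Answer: 48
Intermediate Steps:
x = 2 (x = 5 - 3 = 2)
w(F, S) = -3 (w(F, S) = -7 + 4 = -3)
(x*(-8))*w(3, 3) = (2*(-8))*(-3) = -16*(-3) = 48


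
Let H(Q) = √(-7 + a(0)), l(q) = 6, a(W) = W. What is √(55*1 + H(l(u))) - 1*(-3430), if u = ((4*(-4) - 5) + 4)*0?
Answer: 3430 + √(55 + I*√7) ≈ 3437.4 + 0.17832*I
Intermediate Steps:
u = 0 (u = ((-16 - 5) + 4)*0 = (-21 + 4)*0 = -17*0 = 0)
H(Q) = I*√7 (H(Q) = √(-7 + 0) = √(-7) = I*√7)
√(55*1 + H(l(u))) - 1*(-3430) = √(55*1 + I*√7) - 1*(-3430) = √(55 + I*√7) + 3430 = 3430 + √(55 + I*√7)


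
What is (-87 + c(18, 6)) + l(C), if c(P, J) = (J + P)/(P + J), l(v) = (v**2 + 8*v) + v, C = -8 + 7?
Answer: -94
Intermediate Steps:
C = -1
l(v) = v**2 + 9*v
c(P, J) = 1 (c(P, J) = (J + P)/(J + P) = 1)
(-87 + c(18, 6)) + l(C) = (-87 + 1) - (9 - 1) = -86 - 1*8 = -86 - 8 = -94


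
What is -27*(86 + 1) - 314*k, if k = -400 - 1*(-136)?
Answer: 80547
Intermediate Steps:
k = -264 (k = -400 + 136 = -264)
-27*(86 + 1) - 314*k = -27*(86 + 1) - 314*(-264) = -27*87 + 82896 = -2349 + 82896 = 80547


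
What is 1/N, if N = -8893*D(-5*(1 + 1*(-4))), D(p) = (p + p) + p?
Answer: -1/400185 ≈ -2.4988e-6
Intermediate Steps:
D(p) = 3*p (D(p) = 2*p + p = 3*p)
N = -400185 (N = -26679*(-5*(1 + 1*(-4))) = -26679*(-5*(1 - 4)) = -26679*(-5*(-3)) = -26679*15 = -8893*45 = -400185)
1/N = 1/(-400185) = -1/400185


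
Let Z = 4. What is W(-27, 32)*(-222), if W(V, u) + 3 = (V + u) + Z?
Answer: -1332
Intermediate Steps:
W(V, u) = 1 + V + u (W(V, u) = -3 + ((V + u) + 4) = -3 + (4 + V + u) = 1 + V + u)
W(-27, 32)*(-222) = (1 - 27 + 32)*(-222) = 6*(-222) = -1332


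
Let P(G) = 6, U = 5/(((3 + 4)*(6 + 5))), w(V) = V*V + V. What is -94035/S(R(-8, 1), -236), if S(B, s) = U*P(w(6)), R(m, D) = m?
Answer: -482713/2 ≈ -2.4136e+5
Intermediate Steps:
w(V) = V + V² (w(V) = V² + V = V + V²)
U = 5/77 (U = 5/((7*11)) = 5/77 ≈ 0.064935)
S(B, s) = 30/77 (S(B, s) = (5/77)*6 = 30/77)
-94035/S(R(-8, 1), -236) = -94035/30/77 = -94035*77/30 = -482713/2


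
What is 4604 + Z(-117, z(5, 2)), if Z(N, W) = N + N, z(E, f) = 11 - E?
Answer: 4370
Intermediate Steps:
Z(N, W) = 2*N
4604 + Z(-117, z(5, 2)) = 4604 + 2*(-117) = 4604 - 234 = 4370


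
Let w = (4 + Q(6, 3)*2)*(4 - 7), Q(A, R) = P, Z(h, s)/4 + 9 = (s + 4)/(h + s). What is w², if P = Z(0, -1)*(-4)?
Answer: 1354896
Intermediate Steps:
Z(h, s) = -36 + 4*(4 + s)/(h + s) (Z(h, s) = -36 + 4*((s + 4)/(h + s)) = -36 + 4*((4 + s)/(h + s)) = -36 + 4*(4 + s)/(h + s))
P = 192 (P = (4*(4 - 9*0 - 8*(-1))/(0 - 1))*(-4) = (4*(4 + 0 + 8)/(-1))*(-4) = (4*(-1)*12)*(-4) = -48*(-4) = 192)
Q(A, R) = 192
w = -1164 (w = (4 + 192*2)*(4 - 7) = (4 + 384)*(-3) = 388*(-3) = -1164)
w² = (-1164)² = 1354896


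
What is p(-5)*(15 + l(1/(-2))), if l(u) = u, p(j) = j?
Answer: -145/2 ≈ -72.500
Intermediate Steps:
p(-5)*(15 + l(1/(-2))) = -5*(15 + 1/(-2)) = -5*(15 - ½) = -5*29/2 = -145/2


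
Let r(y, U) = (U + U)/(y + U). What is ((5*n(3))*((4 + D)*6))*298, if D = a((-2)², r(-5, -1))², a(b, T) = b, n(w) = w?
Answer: 536400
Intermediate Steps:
r(y, U) = 2*U/(U + y) (r(y, U) = (2*U)/(U + y) = 2*U/(U + y))
D = 16 (D = ((-2)²)² = 4² = 16)
((5*n(3))*((4 + D)*6))*298 = ((5*3)*((4 + 16)*6))*298 = (15*(20*6))*298 = (15*120)*298 = 1800*298 = 536400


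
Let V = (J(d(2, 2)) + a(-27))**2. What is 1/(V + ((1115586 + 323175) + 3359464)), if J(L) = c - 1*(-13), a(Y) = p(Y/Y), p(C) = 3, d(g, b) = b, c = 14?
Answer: 1/4799125 ≈ 2.0837e-7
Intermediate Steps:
a(Y) = 3
J(L) = 27 (J(L) = 14 - 1*(-13) = 14 + 13 = 27)
V = 900 (V = (27 + 3)**2 = 30**2 = 900)
1/(V + ((1115586 + 323175) + 3359464)) = 1/(900 + ((1115586 + 323175) + 3359464)) = 1/(900 + (1438761 + 3359464)) = 1/(900 + 4798225) = 1/4799125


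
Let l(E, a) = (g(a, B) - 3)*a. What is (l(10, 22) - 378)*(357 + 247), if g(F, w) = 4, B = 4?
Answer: -215024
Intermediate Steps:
l(E, a) = a (l(E, a) = (4 - 3)*a = 1*a = a)
(l(10, 22) - 378)*(357 + 247) = (22 - 378)*(357 + 247) = -356*604 = -215024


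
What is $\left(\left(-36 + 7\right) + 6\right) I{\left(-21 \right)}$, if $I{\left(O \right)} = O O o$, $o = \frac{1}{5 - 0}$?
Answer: $- \frac{10143}{5} \approx -2028.6$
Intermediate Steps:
$o = \frac{1}{5}$ ($o = \frac{1}{5 + 0} = \frac{1}{5} \approx 0.2$)
$I{\left(O \right)} = \frac{O^{2}}{5}$ ($I{\left(O \right)} = O O \frac{1}{5} = O^{2} \cdot \frac{1}{5} = \frac{O^{2}}{5}$)
$\left(\left(-36 + 7\right) + 6\right) I{\left(-21 \right)} = \left(\left(-36 + 7\right) + 6\right) \frac{\left(-21\right)^{2}}{5} = \left(-29 + 6\right) \frac{1}{5} \cdot 441 = \left(-23\right) \frac{441}{5} = - \frac{10143}{5}$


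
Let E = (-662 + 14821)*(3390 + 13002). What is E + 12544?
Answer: 232106872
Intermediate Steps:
E = 232094328 (E = 14159*16392 = 232094328)
E + 12544 = 232094328 + 12544 = 232106872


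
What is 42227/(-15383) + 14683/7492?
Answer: -90496095/115249436 ≈ -0.78522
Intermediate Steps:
42227/(-15383) + 14683/7492 = 42227*(-1/15383) + 14683*(1/7492) = -42227/15383 + 14683/7492 = -90496095/115249436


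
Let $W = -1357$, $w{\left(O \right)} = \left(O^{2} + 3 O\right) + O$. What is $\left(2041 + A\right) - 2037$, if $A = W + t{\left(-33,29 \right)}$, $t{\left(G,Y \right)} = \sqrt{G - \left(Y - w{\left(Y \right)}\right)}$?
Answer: $-1353 + \sqrt{895} \approx -1323.1$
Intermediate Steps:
$w{\left(O \right)} = O^{2} + 4 O$
$t{\left(G,Y \right)} = \sqrt{G - Y + Y \left(4 + Y\right)}$ ($t{\left(G,Y \right)} = \sqrt{G + \left(Y \left(4 + Y\right) - Y\right)} = \sqrt{G + \left(- Y + Y \left(4 + Y\right)\right)} = \sqrt{G - Y + Y \left(4 + Y\right)}$)
$A = -1357 + \sqrt{895}$ ($A = -1357 + \sqrt{-33 - 29 + 29 \left(4 + 29\right)} = -1357 + \sqrt{-33 - 29 + 29 \cdot 33} = -1357 + \sqrt{-33 - 29 + 957} = -1357 + \sqrt{895} \approx -1327.1$)
$\left(2041 + A\right) - 2037 = \left(2041 - \left(1357 - \sqrt{895}\right)\right) - 2037 = \left(684 + \sqrt{895}\right) - 2037 = -1353 + \sqrt{895}$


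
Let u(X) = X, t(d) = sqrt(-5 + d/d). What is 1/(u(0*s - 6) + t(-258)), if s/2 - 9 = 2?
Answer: -3/20 - I/20 ≈ -0.15 - 0.05*I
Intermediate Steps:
s = 22 (s = 18 + 2*2 = 18 + 4 = 22)
t(d) = 2*I (t(d) = sqrt(-5 + 1) = sqrt(-4) = 2*I)
1/(u(0*s - 6) + t(-258)) = 1/((0*22 - 6) + 2*I) = 1/((0 - 6) + 2*I) = 1/(-6 + 2*I) = (-6 - 2*I)/40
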